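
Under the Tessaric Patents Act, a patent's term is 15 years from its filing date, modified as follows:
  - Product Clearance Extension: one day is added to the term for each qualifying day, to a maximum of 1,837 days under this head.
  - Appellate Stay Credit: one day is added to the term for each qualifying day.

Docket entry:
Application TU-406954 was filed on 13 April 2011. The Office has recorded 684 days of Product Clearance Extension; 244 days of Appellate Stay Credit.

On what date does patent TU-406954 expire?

2028-10-27

Base term: filing date + 15 years → 13 April 2026.
Product Clearance Extension: 684 days (within the 1837-day cap) → +684 days → 26 February 2028.
Appellate Stay Credit: +244 days → 27 October 2028.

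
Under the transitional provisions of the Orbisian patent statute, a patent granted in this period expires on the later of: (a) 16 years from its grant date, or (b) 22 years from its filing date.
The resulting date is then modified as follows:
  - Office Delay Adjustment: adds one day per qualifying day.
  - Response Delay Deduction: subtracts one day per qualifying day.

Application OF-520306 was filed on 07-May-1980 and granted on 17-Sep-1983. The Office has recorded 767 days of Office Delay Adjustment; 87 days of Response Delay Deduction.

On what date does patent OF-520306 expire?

2004-03-17

(a) grant + 16 years → 17 September 1999.
(b) filing + 22 years → 7 May 2002.
Later of the two: 7 May 2002.
Office Delay Adjustment: +767 days → 12 June 2004.
Response Delay Deduction: −87 days → 17 March 2004.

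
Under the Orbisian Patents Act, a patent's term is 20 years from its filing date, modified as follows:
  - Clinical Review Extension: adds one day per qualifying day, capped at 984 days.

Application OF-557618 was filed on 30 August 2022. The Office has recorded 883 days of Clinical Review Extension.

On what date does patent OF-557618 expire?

January 29, 2045

Base term: filing date + 20 years → 30 August 2042.
Clinical Review Extension: 883 days (within the 984-day cap) → +883 days → 29 January 2045.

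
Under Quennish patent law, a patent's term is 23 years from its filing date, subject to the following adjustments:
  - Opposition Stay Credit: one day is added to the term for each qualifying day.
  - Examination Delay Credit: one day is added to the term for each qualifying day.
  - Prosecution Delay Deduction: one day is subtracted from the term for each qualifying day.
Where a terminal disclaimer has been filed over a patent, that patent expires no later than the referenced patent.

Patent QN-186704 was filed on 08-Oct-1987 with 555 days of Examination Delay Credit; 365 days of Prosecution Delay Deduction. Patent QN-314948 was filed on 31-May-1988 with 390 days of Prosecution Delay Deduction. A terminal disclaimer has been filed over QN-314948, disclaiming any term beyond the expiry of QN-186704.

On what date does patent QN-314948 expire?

2010-05-06

Natural term of QN-314948:
  Base: filing + 23 years → 31 May 2011.
  Prosecution Delay Deduction: −390 days → 6 May 2010.
Expiry of referenced patent QN-186704:
  Base: filing + 23 years → 8 October 2010.
  Examination Delay Credit: +555 days → 15 April 2012.
  Prosecution Delay Deduction: −365 days → 16 April 2011.
Terminal disclaimer: QN-314948 expires on the earlier of 6 May 2010 and 16 April 2011.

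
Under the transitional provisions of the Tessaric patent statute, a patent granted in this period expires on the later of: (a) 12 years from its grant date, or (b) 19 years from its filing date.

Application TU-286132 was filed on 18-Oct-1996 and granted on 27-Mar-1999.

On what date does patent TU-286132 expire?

(a) grant + 12 years → 27 March 2011.
(b) filing + 19 years → 18 October 2015.
Later of the two: 18 October 2015.

2015-10-18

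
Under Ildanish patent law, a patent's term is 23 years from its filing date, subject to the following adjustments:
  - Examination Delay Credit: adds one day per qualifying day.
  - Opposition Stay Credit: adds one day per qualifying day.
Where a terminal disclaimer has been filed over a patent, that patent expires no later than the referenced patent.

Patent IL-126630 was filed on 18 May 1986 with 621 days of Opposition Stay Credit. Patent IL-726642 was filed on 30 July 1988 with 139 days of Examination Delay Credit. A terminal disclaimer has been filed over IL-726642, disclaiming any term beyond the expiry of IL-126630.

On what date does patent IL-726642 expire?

January 29, 2011

Natural term of IL-726642:
  Base: filing + 23 years → 30 July 2011.
  Examination Delay Credit: +139 days → 16 December 2011.
Expiry of referenced patent IL-126630:
  Base: filing + 23 years → 18 May 2009.
  Opposition Stay Credit: +621 days → 29 January 2011.
Terminal disclaimer: IL-726642 expires on the earlier of 16 December 2011 and 29 January 2011.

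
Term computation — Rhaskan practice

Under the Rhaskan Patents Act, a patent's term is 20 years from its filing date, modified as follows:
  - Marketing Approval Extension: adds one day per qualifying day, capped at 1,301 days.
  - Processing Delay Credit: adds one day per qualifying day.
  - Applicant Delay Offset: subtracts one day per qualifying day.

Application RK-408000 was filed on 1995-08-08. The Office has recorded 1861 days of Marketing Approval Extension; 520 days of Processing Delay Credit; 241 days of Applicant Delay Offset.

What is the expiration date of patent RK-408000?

December 5, 2019

Base term: filing date + 20 years → 8 August 2015.
Marketing Approval Extension: 1861 days claimed exceeds the 1301-day cap, so +1301 days → 1 March 2019.
Processing Delay Credit: +520 days → 2 August 2020.
Applicant Delay Offset: −241 days → 5 December 2019.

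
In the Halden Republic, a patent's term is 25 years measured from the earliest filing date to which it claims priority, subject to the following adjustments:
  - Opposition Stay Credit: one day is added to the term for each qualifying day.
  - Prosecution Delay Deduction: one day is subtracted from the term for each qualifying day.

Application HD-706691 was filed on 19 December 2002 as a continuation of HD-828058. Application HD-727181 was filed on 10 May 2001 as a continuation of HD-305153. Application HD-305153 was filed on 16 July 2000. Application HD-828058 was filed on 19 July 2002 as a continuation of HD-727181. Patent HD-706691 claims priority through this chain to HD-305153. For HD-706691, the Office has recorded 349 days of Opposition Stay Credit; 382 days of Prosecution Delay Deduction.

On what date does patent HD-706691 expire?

Earliest priority filing: 16 July 2000.
Base term: 16 July 2000 + 25 years → 16 July 2025.
Opposition Stay Credit: +349 days → 30 June 2026.
Prosecution Delay Deduction: −382 days → 13 June 2025.

June 13, 2025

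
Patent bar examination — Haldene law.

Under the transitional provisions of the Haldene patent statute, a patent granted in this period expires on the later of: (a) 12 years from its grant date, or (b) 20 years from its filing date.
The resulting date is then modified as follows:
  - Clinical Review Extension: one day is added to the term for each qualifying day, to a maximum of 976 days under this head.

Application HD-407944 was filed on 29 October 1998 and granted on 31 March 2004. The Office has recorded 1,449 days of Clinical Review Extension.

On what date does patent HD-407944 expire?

2021-07-01

(a) grant + 12 years → 31 March 2016.
(b) filing + 20 years → 29 October 2018.
Later of the two: 29 October 2018.
Clinical Review Extension: 1449 days claimed exceeds the 976-day cap, so +976 days → 1 July 2021.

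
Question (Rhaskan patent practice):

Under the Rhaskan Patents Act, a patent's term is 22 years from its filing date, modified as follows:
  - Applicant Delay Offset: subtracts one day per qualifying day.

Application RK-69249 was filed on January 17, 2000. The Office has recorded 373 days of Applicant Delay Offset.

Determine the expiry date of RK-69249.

January 9, 2021

Base term: filing date + 22 years → 17 January 2022.
Applicant Delay Offset: −373 days → 9 January 2021.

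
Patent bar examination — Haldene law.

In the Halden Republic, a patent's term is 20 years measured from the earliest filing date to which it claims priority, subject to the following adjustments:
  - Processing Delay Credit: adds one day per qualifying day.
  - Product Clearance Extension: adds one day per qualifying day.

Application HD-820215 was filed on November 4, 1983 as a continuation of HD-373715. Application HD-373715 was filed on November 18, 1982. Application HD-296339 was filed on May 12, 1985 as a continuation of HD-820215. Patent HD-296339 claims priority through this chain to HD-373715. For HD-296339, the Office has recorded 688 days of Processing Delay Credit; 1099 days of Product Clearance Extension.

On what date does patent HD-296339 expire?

Earliest priority filing: 18 November 1982.
Base term: 18 November 1982 + 20 years → 18 November 2002.
Processing Delay Credit: +688 days → 6 October 2004.
Product Clearance Extension: +1099 days → 10 October 2007.

2007-10-10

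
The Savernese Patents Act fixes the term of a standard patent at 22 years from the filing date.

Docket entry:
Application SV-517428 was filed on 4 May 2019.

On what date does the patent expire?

Filing date + 22 years → 4 May 2041.

May 4, 2041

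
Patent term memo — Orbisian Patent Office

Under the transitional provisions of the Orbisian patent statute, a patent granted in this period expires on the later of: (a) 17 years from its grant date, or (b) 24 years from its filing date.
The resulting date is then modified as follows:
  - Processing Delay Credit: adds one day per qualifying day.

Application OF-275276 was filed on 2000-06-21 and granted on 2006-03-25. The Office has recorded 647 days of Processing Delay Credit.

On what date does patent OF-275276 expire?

(a) grant + 17 years → 25 March 2023.
(b) filing + 24 years → 21 June 2024.
Later of the two: 21 June 2024.
Processing Delay Credit: +647 days → 30 March 2026.

2026-03-30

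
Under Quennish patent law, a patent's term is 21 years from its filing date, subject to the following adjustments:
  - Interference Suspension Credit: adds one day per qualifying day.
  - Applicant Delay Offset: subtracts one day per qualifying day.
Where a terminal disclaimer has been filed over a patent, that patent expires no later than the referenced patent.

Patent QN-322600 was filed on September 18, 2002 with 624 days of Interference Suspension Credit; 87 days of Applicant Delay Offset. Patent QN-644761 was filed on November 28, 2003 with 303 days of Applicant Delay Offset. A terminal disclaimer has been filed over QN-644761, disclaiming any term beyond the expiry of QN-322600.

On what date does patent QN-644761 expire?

2024-01-30

Natural term of QN-644761:
  Base: filing + 21 years → 28 November 2024.
  Applicant Delay Offset: −303 days → 30 January 2024.
Expiry of referenced patent QN-322600:
  Base: filing + 21 years → 18 September 2023.
  Interference Suspension Credit: +624 days → 3 June 2025.
  Applicant Delay Offset: −87 days → 8 March 2025.
Terminal disclaimer: QN-644761 expires on the earlier of 30 January 2024 and 8 March 2025.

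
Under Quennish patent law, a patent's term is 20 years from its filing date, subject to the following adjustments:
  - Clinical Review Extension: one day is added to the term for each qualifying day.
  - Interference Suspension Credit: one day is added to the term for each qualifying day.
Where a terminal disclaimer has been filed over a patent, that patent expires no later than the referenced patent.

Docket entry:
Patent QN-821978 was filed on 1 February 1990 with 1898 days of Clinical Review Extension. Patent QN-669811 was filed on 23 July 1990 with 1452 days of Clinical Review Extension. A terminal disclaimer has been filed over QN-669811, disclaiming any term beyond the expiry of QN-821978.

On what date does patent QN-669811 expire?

2014-07-14

Natural term of QN-669811:
  Base: filing + 20 years → 23 July 2010.
  Clinical Review Extension: +1452 days → 14 July 2014.
Expiry of referenced patent QN-821978:
  Base: filing + 20 years → 1 February 2010.
  Clinical Review Extension: +1898 days → 14 April 2015.
Terminal disclaimer: QN-669811 expires on the earlier of 14 July 2014 and 14 April 2015.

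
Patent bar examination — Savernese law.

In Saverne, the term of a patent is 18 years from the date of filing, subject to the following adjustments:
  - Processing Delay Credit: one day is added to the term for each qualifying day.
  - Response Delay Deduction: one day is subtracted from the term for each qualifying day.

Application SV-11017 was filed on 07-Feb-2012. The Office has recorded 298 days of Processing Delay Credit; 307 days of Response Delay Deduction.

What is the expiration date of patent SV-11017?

January 29, 2030

Base term: filing date + 18 years → 7 February 2030.
Processing Delay Credit: +298 days → 2 December 2030.
Response Delay Deduction: −307 days → 29 January 2030.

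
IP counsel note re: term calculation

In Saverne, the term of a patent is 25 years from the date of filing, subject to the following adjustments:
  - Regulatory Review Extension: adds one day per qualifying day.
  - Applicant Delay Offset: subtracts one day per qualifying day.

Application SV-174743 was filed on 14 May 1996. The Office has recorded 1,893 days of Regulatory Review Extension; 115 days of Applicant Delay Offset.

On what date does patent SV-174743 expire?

March 27, 2026

Base term: filing date + 25 years → 14 May 2021.
Regulatory Review Extension: +1893 days → 20 July 2026.
Applicant Delay Offset: −115 days → 27 March 2026.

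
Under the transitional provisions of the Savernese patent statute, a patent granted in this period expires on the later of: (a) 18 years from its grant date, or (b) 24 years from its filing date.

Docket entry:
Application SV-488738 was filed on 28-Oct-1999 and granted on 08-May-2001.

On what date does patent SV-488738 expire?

(a) grant + 18 years → 8 May 2019.
(b) filing + 24 years → 28 October 2023.
Later of the two: 28 October 2023.

October 28, 2023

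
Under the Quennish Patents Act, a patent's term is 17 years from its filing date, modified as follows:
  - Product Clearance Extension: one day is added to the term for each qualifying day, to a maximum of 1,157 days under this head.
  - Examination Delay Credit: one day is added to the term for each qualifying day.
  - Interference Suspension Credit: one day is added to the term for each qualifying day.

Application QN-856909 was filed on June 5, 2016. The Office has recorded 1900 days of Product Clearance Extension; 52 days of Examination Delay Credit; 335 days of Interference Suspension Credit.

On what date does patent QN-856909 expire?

Base term: filing date + 17 years → 5 June 2033.
Product Clearance Extension: 1900 days claimed exceeds the 1157-day cap, so +1157 days → 5 August 2036.
Examination Delay Credit: +52 days → 26 September 2036.
Interference Suspension Credit: +335 days → 27 August 2037.

August 27, 2037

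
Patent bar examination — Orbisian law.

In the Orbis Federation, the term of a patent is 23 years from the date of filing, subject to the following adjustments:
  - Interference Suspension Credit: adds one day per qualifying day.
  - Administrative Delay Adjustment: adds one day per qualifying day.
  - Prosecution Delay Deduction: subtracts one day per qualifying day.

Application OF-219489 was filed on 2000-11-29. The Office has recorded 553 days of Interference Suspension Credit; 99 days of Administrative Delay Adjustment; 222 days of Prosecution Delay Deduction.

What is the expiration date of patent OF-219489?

Base term: filing date + 23 years → 29 November 2023.
Interference Suspension Credit: +553 days → 4 June 2025.
Administrative Delay Adjustment: +99 days → 11 September 2025.
Prosecution Delay Deduction: −222 days → 1 February 2025.

2025-02-01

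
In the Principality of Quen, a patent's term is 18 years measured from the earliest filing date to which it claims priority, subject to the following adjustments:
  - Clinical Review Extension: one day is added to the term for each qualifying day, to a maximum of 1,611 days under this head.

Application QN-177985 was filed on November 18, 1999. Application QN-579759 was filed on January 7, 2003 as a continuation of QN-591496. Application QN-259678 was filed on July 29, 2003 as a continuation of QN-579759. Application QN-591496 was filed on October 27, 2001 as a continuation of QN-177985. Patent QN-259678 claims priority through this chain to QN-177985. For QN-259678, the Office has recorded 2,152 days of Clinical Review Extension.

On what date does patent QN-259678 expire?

2022-04-17

Earliest priority filing: 18 November 1999.
Base term: 18 November 1999 + 18 years → 18 November 2017.
Clinical Review Extension: 2152 days claimed exceeds the 1611-day cap, so +1611 days → 17 April 2022.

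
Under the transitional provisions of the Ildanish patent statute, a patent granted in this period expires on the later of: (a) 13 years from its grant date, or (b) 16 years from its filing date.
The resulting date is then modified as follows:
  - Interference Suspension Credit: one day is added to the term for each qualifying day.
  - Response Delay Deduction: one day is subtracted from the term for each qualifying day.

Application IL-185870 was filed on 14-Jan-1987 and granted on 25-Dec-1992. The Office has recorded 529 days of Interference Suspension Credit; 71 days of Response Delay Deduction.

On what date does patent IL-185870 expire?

2007-03-28

(a) grant + 13 years → 25 December 2005.
(b) filing + 16 years → 14 January 2003.
Later of the two: 25 December 2005.
Interference Suspension Credit: +529 days → 7 June 2007.
Response Delay Deduction: −71 days → 28 March 2007.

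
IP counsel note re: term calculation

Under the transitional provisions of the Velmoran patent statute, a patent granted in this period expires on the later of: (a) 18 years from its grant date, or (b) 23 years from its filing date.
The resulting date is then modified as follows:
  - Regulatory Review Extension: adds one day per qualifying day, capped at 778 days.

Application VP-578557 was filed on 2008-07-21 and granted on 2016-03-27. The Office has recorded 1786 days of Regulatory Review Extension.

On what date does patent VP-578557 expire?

(a) grant + 18 years → 27 March 2034.
(b) filing + 23 years → 21 July 2031.
Later of the two: 27 March 2034.
Regulatory Review Extension: 1786 days claimed exceeds the 778-day cap, so +778 days → 13 May 2036.

May 13, 2036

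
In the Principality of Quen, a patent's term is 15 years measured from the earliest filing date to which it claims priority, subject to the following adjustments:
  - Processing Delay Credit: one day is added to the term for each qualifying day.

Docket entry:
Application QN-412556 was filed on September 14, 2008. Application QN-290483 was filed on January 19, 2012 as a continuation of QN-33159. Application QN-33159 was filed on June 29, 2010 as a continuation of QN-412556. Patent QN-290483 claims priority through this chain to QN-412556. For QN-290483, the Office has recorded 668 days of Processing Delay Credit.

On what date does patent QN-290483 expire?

Earliest priority filing: 14 September 2008.
Base term: 14 September 2008 + 15 years → 14 September 2023.
Processing Delay Credit: +668 days → 13 July 2025.

2025-07-13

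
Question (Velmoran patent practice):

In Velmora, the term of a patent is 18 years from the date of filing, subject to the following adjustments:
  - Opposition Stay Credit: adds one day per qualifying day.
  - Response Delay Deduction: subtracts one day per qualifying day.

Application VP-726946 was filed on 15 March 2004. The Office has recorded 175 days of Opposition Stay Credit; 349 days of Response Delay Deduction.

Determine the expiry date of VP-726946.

2021-09-22

Base term: filing date + 18 years → 15 March 2022.
Opposition Stay Credit: +175 days → 6 September 2022.
Response Delay Deduction: −349 days → 22 September 2021.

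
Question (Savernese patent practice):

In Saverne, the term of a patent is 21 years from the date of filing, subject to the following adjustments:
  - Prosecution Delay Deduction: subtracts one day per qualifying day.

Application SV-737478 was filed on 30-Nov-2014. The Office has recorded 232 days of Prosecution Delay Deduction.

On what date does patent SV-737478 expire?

2035-04-12

Base term: filing date + 21 years → 30 November 2035.
Prosecution Delay Deduction: −232 days → 12 April 2035.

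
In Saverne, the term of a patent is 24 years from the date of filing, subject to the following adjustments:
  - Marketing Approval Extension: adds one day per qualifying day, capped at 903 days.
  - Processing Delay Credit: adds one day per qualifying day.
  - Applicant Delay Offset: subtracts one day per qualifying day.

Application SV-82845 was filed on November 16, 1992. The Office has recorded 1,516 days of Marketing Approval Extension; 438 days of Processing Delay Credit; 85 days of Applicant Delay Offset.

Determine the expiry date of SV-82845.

2020-04-25

Base term: filing date + 24 years → 16 November 2016.
Marketing Approval Extension: 1516 days claimed exceeds the 903-day cap, so +903 days → 8 May 2019.
Processing Delay Credit: +438 days → 19 July 2020.
Applicant Delay Offset: −85 days → 25 April 2020.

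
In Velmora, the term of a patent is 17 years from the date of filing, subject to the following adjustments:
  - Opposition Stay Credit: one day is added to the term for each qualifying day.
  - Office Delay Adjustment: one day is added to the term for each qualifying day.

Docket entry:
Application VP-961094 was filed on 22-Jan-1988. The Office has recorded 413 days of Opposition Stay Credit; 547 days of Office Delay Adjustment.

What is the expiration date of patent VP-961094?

Base term: filing date + 17 years → 22 January 2005.
Opposition Stay Credit: +413 days → 11 March 2006.
Office Delay Adjustment: +547 days → 9 September 2007.

September 9, 2007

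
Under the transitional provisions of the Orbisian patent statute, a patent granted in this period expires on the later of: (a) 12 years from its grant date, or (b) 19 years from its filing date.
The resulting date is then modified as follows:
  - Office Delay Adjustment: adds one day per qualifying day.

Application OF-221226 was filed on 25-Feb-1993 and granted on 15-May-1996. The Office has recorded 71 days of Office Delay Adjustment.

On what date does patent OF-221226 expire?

(a) grant + 12 years → 15 May 2008.
(b) filing + 19 years → 25 February 2012.
Later of the two: 25 February 2012.
Office Delay Adjustment: +71 days → 6 May 2012.

2012-05-06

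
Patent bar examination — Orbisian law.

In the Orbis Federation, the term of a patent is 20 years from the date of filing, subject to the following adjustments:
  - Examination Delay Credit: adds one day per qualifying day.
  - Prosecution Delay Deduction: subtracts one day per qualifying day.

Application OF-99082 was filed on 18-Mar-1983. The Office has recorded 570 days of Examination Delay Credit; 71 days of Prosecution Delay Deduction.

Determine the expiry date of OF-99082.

Base term: filing date + 20 years → 18 March 2003.
Examination Delay Credit: +570 days → 8 October 2004.
Prosecution Delay Deduction: −71 days → 29 July 2004.

2004-07-29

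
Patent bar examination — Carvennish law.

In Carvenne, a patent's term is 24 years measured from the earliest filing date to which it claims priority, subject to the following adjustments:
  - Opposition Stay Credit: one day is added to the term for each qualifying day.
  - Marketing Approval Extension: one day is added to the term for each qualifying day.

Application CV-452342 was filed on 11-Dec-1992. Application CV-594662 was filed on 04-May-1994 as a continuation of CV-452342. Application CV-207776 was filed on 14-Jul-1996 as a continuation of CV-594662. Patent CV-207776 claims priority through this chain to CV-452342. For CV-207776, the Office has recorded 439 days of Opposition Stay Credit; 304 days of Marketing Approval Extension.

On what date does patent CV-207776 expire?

Earliest priority filing: 11 December 1992.
Base term: 11 December 1992 + 24 years → 11 December 2016.
Opposition Stay Credit: +439 days → 23 February 2018.
Marketing Approval Extension: +304 days → 24 December 2018.

December 24, 2018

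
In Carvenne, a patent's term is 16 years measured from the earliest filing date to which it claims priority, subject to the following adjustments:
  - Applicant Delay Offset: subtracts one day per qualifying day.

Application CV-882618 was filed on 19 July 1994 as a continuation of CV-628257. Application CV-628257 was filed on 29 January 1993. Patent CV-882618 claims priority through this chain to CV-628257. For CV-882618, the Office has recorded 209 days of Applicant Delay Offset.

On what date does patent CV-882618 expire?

Earliest priority filing: 29 January 1993.
Base term: 29 January 1993 + 16 years → 29 January 2009.
Applicant Delay Offset: −209 days → 4 July 2008.

July 4, 2008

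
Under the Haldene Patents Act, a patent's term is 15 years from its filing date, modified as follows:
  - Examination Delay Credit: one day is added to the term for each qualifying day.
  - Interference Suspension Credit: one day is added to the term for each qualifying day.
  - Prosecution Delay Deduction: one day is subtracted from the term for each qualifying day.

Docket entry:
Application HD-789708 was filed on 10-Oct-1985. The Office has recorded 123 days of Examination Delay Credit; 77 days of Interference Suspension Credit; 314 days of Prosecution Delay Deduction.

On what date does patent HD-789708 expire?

2000-06-18

Base term: filing date + 15 years → 10 October 2000.
Examination Delay Credit: +123 days → 10 February 2001.
Interference Suspension Credit: +77 days → 28 April 2001.
Prosecution Delay Deduction: −314 days → 18 June 2000.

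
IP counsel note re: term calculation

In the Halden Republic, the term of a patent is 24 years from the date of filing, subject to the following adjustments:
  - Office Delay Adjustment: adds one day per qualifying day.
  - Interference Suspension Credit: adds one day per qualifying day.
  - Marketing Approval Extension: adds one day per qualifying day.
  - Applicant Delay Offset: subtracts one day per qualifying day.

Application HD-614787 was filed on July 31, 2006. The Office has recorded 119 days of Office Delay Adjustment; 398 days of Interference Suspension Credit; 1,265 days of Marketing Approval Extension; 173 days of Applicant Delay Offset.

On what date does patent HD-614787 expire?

Base term: filing date + 24 years → 31 July 2030.
Office Delay Adjustment: +119 days → 27 November 2030.
Interference Suspension Credit: +398 days → 30 December 2031.
Marketing Approval Extension: +1265 days → 17 June 2035.
Applicant Delay Offset: −173 days → 26 December 2034.

2034-12-26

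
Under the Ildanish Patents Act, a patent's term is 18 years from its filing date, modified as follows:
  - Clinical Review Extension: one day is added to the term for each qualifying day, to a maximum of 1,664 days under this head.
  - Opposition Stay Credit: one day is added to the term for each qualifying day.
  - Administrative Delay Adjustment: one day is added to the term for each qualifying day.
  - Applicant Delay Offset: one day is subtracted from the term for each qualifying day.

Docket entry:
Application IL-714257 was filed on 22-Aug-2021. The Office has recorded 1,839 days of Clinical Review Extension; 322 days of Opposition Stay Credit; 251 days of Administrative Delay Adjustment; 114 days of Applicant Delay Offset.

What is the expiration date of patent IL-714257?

June 14, 2045

Base term: filing date + 18 years → 22 August 2039.
Clinical Review Extension: 1839 days claimed exceeds the 1664-day cap, so +1664 days → 12 March 2044.
Opposition Stay Credit: +322 days → 28 January 2045.
Administrative Delay Adjustment: +251 days → 6 October 2045.
Applicant Delay Offset: −114 days → 14 June 2045.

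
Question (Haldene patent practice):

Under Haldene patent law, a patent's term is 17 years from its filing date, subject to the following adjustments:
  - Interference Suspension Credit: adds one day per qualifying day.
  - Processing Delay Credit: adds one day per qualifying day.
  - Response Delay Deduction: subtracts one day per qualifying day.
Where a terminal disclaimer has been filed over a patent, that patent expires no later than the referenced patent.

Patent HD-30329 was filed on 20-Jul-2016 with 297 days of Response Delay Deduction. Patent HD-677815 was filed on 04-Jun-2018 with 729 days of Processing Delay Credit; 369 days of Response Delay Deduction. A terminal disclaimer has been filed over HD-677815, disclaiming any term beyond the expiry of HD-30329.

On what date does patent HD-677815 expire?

Natural term of HD-677815:
  Base: filing + 17 years → 4 June 2035.
  Processing Delay Credit: +729 days → 2 June 2037.
  Response Delay Deduction: −369 days → 29 May 2036.
Expiry of referenced patent HD-30329:
  Base: filing + 17 years → 20 July 2033.
  Response Delay Deduction: −297 days → 26 September 2032.
Terminal disclaimer: HD-677815 expires on the earlier of 29 May 2036 and 26 September 2032.

September 26, 2032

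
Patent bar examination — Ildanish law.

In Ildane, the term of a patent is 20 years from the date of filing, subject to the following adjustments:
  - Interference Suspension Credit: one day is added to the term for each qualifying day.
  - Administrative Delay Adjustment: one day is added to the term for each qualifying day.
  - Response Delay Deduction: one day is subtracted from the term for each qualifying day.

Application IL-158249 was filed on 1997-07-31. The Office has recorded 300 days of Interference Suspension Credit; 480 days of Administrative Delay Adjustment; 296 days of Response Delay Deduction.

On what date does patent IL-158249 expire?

Base term: filing date + 20 years → 31 July 2017.
Interference Suspension Credit: +300 days → 27 May 2018.
Administrative Delay Adjustment: +480 days → 19 September 2019.
Response Delay Deduction: −296 days → 27 November 2018.

November 27, 2018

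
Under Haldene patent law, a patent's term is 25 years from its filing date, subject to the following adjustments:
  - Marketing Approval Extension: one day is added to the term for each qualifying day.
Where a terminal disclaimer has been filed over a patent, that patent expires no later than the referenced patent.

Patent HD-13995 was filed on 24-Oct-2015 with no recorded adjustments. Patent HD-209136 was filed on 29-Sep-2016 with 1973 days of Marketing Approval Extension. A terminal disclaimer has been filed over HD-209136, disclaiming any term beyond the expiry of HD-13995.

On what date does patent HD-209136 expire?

2040-10-24

Natural term of HD-209136:
  Base: filing + 25 years → 29 September 2041.
  Marketing Approval Extension: +1973 days → 23 February 2047.
Expiry of referenced patent HD-13995:
  Base: filing + 25 years → 24 October 2040.
Terminal disclaimer: HD-209136 expires on the earlier of 23 February 2047 and 24 October 2040.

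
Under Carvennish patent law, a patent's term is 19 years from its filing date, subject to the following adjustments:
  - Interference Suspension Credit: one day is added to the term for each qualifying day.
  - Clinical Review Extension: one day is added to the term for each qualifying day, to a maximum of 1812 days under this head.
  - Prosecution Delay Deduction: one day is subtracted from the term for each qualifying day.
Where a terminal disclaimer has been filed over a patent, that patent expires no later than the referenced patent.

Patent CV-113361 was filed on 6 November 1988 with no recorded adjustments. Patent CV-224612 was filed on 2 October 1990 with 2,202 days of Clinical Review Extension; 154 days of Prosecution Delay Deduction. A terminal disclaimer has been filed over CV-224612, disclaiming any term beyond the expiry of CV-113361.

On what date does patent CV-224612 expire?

Natural term of CV-224612:
  Base: filing + 19 years → 2 October 2009.
  Clinical Review Extension: 2202 days claimed exceeds the 1812-day cap, so +1812 days → 18 September 2014.
  Prosecution Delay Deduction: −154 days → 17 April 2014.
Expiry of referenced patent CV-113361:
  Base: filing + 19 years → 6 November 2007.
Terminal disclaimer: CV-224612 expires on the earlier of 17 April 2014 and 6 November 2007.

November 6, 2007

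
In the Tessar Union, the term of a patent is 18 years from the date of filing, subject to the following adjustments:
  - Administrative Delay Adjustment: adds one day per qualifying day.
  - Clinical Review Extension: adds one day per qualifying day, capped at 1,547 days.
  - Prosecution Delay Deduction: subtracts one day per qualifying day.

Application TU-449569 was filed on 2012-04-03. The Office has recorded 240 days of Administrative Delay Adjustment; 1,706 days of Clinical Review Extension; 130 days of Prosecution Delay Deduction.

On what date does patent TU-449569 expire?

2034-10-16

Base term: filing date + 18 years → 3 April 2030.
Administrative Delay Adjustment: +240 days → 29 November 2030.
Clinical Review Extension: 1706 days claimed exceeds the 1547-day cap, so +1547 days → 23 February 2035.
Prosecution Delay Deduction: −130 days → 16 October 2034.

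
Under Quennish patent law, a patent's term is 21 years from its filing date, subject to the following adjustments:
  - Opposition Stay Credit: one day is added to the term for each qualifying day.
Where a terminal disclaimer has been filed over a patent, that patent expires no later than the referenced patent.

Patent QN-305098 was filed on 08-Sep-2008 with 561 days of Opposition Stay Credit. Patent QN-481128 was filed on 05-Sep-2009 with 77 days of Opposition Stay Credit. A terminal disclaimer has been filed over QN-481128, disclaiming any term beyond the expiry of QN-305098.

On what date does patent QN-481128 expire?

2030-11-21

Natural term of QN-481128:
  Base: filing + 21 years → 5 September 2030.
  Opposition Stay Credit: +77 days → 21 November 2030.
Expiry of referenced patent QN-305098:
  Base: filing + 21 years → 8 September 2029.
  Opposition Stay Credit: +561 days → 23 March 2031.
Terminal disclaimer: QN-481128 expires on the earlier of 21 November 2030 and 23 March 2031.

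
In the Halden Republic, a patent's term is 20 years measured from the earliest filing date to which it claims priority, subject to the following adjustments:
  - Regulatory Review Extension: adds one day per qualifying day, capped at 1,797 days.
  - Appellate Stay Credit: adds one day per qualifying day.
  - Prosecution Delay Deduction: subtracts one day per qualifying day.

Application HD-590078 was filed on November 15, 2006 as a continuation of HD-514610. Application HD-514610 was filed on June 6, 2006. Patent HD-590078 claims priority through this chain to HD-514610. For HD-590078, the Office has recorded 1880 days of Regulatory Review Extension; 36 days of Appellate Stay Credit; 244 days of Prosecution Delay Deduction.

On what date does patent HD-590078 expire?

Earliest priority filing: 6 June 2006.
Base term: 6 June 2006 + 20 years → 6 June 2026.
Regulatory Review Extension: 1880 days claimed exceeds the 1797-day cap, so +1797 days → 8 May 2031.
Appellate Stay Credit: +36 days → 13 June 2031.
Prosecution Delay Deduction: −244 days → 12 October 2030.

2030-10-12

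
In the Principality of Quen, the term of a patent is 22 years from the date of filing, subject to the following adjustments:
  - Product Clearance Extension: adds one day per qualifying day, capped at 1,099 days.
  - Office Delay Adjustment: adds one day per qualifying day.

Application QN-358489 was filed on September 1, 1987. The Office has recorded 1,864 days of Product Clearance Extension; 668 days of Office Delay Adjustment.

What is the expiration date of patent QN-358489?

2014-07-04

Base term: filing date + 22 years → 1 September 2009.
Product Clearance Extension: 1864 days claimed exceeds the 1099-day cap, so +1099 days → 4 September 2012.
Office Delay Adjustment: +668 days → 4 July 2014.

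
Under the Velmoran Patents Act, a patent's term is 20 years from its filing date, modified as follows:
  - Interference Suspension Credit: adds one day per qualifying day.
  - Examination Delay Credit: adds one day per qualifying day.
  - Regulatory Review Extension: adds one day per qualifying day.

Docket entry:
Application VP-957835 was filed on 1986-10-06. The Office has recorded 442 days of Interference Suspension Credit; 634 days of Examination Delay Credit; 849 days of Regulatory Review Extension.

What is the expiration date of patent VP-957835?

Base term: filing date + 20 years → 6 October 2006.
Interference Suspension Credit: +442 days → 22 December 2007.
Examination Delay Credit: +634 days → 16 September 2009.
Regulatory Review Extension: +849 days → 13 January 2012.

2012-01-13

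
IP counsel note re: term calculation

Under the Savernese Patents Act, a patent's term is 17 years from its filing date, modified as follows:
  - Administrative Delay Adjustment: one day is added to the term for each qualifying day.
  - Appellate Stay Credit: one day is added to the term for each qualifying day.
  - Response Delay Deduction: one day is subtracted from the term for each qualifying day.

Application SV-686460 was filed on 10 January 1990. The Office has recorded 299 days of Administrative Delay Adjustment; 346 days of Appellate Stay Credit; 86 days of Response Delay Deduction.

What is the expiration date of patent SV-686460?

Base term: filing date + 17 years → 10 January 2007.
Administrative Delay Adjustment: +299 days → 5 November 2007.
Appellate Stay Credit: +346 days → 16 October 2008.
Response Delay Deduction: −86 days → 22 July 2008.

2008-07-22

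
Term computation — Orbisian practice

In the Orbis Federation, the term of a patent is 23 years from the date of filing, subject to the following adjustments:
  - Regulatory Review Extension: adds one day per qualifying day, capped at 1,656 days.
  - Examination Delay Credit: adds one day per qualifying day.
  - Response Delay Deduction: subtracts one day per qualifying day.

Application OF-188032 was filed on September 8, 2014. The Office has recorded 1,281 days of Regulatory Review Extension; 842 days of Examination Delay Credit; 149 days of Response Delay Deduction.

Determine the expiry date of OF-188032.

Base term: filing date + 23 years → 8 September 2037.
Regulatory Review Extension: 1281 days (within the 1656-day cap) → +1281 days → 12 March 2041.
Examination Delay Credit: +842 days → 2 July 2043.
Response Delay Deduction: −149 days → 3 February 2043.

February 3, 2043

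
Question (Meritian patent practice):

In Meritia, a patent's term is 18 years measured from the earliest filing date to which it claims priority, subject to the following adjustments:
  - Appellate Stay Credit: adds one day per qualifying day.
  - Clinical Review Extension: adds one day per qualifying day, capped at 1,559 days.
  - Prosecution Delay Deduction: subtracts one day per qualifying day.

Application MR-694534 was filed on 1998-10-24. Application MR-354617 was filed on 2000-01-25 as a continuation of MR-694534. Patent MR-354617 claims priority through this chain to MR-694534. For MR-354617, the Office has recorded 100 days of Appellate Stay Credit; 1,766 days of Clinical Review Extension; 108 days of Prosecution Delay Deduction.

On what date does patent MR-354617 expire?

January 22, 2021

Earliest priority filing: 24 October 1998.
Base term: 24 October 1998 + 18 years → 24 October 2016.
Appellate Stay Credit: +100 days → 1 February 2017.
Clinical Review Extension: 1766 days claimed exceeds the 1559-day cap, so +1559 days → 10 May 2021.
Prosecution Delay Deduction: −108 days → 22 January 2021.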